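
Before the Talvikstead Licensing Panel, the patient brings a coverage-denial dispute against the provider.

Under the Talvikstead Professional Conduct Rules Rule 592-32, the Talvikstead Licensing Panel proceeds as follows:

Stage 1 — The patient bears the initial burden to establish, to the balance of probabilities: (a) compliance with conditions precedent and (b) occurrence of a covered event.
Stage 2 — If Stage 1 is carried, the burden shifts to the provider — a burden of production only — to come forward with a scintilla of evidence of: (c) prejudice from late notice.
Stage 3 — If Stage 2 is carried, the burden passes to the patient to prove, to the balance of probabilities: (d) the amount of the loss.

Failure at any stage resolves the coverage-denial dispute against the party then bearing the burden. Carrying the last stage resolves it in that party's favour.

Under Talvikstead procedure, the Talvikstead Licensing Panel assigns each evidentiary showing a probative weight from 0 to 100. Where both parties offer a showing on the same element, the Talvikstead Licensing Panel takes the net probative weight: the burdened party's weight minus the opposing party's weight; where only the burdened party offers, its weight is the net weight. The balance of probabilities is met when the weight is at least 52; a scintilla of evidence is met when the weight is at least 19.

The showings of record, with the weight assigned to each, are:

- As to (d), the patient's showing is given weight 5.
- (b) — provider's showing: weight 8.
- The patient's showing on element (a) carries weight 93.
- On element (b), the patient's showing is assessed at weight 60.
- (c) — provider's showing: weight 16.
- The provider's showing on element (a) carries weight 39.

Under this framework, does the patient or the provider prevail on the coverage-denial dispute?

patient

At Stage 1 the patient must meet the balance of probabilities (weight is at least 52): on (a) the weight is 93 less the opposing 39 gives net 54, ≥ 52, so (a) meets the standard; on (b) the weight is 60 less the opposing 8 gives net 52, which does reach 52, so (b) meets the standard.
  All elements met. The burden passes to the provider.
At Stage 2 the provider must meet a scintilla of evidence (weight is at least 19): on (c) the weight is 16, < 19, so (c) does not meet the standard.
  Stage 2 not carried; the provider fails its burden.
The analysis ends at Stage 2; the patient prevails.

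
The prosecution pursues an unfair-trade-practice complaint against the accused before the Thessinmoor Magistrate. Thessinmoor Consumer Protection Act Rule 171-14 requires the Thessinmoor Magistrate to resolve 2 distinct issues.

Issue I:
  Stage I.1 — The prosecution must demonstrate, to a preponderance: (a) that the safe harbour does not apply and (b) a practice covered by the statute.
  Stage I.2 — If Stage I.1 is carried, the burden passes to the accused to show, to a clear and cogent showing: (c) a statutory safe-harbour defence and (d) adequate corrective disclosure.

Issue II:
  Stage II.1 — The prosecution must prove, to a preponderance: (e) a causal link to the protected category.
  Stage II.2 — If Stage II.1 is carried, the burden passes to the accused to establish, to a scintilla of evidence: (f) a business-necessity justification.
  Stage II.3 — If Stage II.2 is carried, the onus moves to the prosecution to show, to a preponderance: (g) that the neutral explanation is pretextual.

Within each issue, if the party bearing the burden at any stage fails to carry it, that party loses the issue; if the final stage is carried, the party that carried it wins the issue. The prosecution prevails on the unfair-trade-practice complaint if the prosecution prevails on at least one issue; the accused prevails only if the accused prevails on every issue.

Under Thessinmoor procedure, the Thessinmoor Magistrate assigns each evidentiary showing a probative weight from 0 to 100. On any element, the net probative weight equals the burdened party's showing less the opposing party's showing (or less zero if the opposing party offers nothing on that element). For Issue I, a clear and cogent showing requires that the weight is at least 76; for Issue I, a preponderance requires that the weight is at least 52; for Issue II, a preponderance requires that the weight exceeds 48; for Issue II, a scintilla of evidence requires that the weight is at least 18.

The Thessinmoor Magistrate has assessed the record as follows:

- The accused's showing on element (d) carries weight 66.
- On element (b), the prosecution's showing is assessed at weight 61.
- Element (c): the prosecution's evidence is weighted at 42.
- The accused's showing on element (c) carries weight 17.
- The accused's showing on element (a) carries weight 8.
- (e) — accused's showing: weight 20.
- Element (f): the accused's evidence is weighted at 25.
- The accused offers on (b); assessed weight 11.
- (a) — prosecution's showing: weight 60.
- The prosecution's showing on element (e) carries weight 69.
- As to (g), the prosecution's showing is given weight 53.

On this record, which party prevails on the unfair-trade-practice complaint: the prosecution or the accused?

— Issue I —
Stage I.1 (prosecution, a preponderance, weight is at least 52): (a) net 60−8=52 ≥ 52 — meets; (b) net 61−11=50 < 52 — fails.
  The prosecution does not carry Stage I.1.
The analysis ends at Stage I.1; the accused prevails on this issue.
— Issue II —
At Stage II.1 the prosecution must meet a preponderance (weight exceeds 48): on (e) the weight is 69 less the opposing 20 gives net 49, > 48, so (e) meets the standard.
  Stage II.1 carried; the burden shifts to the accused.
At Stage II.2 the accused must meet a scintilla of evidence (weight is at least 18): on (f) the weight is 25, ≥ 18, so (f) meets the standard.
  All elements met. The burden passes to the prosecution.
At Stage II.3 the prosecution must meet a preponderance (weight exceeds 48): on (g) the weight is 53, > 48, so (g) meets the standard.
  The prosecution carries the last stage.
With every stage satisfied, the prosecution prevails on this issue.
Per-issue: Issue I → accused; Issue II → prosecution. The prosecution must prevail on at least one issue; overall, the prosecution prevails.

prosecution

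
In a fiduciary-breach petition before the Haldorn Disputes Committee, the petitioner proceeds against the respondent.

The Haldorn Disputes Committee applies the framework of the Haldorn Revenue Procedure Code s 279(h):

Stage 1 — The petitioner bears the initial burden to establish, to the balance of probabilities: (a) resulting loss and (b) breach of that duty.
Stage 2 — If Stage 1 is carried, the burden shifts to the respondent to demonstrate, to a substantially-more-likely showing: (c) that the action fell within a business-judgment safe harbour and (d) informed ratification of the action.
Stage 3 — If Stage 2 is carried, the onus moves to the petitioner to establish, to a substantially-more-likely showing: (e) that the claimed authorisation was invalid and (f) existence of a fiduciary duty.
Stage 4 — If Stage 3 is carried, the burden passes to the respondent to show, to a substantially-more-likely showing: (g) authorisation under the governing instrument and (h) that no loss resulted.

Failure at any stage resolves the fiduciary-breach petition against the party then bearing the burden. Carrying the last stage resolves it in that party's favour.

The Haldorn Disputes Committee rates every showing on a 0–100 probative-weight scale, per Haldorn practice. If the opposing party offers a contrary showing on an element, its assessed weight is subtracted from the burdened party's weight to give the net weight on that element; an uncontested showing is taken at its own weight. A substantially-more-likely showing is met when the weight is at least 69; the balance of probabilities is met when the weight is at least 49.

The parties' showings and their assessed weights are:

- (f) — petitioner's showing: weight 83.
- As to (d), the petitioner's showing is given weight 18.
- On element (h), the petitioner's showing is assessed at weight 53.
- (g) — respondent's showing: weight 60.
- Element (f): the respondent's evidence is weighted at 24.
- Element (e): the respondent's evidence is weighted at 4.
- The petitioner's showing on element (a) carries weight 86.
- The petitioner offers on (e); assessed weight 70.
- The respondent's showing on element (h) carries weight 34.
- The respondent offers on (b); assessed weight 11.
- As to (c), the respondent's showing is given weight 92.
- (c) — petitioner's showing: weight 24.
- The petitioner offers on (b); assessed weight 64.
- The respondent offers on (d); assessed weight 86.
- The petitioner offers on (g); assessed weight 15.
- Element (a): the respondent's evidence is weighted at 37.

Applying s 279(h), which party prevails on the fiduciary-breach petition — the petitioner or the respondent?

petitioner

Stage 1 (petitioner, the balance of probabilities, weight is at least 49): (a) net 86−37=49 ≥ 49 — meets; (b) net 64−11=53 ≥ 49 — meets.
  Stage 1 carried; the burden shifts to the respondent.
Stage 2 (respondent, a substantially-more-likely showing, weight is at least 69): (c) net 92−24=68 < 69 — fails; (d) net 86−18=68 < 69 — fails.
  The respondent does not carry Stage 2.
The petitioner prevails.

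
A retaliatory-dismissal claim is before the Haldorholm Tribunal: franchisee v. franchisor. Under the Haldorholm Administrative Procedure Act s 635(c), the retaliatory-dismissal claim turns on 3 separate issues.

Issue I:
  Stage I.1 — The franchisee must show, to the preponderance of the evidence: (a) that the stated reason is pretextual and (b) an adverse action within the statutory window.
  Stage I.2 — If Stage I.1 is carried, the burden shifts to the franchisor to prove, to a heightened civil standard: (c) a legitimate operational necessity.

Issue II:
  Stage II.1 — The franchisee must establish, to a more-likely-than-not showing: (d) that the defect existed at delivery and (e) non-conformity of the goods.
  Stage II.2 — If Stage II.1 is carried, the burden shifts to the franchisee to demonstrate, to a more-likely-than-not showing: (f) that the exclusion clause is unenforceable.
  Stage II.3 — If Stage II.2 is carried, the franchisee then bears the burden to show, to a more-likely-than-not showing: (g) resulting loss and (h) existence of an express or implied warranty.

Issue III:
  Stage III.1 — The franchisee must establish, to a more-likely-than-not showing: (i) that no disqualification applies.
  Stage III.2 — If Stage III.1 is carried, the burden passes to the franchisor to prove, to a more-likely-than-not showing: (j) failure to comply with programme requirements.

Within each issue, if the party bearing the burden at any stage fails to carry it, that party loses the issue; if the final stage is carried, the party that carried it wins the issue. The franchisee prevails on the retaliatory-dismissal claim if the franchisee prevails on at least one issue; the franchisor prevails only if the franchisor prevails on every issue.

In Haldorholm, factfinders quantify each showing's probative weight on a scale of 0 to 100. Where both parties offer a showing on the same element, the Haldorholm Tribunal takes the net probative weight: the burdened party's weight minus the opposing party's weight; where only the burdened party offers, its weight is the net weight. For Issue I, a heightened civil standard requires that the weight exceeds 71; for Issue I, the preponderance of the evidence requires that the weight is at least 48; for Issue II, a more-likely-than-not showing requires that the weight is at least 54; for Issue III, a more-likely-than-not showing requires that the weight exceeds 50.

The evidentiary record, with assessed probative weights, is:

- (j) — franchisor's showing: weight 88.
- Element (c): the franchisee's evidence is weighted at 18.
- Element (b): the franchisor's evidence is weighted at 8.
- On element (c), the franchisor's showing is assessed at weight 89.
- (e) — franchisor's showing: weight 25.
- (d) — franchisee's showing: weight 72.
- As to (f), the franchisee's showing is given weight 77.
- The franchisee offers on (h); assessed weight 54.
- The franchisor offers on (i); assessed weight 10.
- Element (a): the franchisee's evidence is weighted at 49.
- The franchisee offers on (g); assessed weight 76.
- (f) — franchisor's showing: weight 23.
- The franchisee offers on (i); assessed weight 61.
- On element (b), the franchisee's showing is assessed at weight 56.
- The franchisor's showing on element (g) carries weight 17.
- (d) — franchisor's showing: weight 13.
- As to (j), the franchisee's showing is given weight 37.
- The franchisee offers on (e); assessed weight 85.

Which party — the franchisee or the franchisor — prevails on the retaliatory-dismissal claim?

— Issue I —
Stage I.1 — burden on franchisee; standard: the preponderance of the evidence (weight is at least 48).
    (a): 49 ≥ 48 [met]
    (b): 56 − 8 = 48 ≥ 48 [met]
  The franchisee carries Stage I.1; the franchisor now bears the burden.
Stage I.2 — burden on franchisor; standard: a heightened civil standard (weight exceeds 71).
    (c): 89 − 18 = 71 ≤ 71 [not met]
  Not every element is met, so the franchisor fails to carry Stage I.2.
The franchisee prevails on this issue.
— Issue II —
Stage II.1 (franchisee, a more-likely-than-not showing, weight is at least 54): (d) net 72−13=59 ≥ 54 — meets; (e) net 85−25=60 ≥ 54 — meets.
  Stage II.1 carried; the burden remains with the franchisee.
Stage II.2 (franchisee, a more-likely-than-not showing, weight is at least 54): (f) net 77−23=54 ≥ 54 — meets.
  Stage II.2 carried; the burden remains with the franchisee.
Stage II.3 (franchisee, a more-likely-than-not showing, weight is at least 54): (g) net 76−17=59 ≥ 54 — meets; (h) 54 ≥ 54 — meets.
  The franchisee carries the last stage.
All stages carried — the franchisee prevails on this issue.
— Issue III —
At Stage III.1 the franchisee must meet a more-likely-than-not showing (weight exceeds 50): on (i) the weight is 61 less the opposing 10 gives net 51, which does exceed 50, so (i) meets the standard.
  Stage III.1 is satisfied; the onus moves to the franchisor.
At Stage III.2 the franchisor must meet a more-likely-than-not showing (weight exceeds 50): on (j) the weight is 88 less the opposing 37 gives net 51, > 50, so (j) meets the standard.
  The franchisor carries the last stage.
With every stage satisfied, the franchisor prevails on this issue.
Per-issue: Issue I → franchisee; Issue II → franchisee; Issue III → franchisor. The franchisee must prevail on at least one issue; overall, the franchisee prevails.

franchisee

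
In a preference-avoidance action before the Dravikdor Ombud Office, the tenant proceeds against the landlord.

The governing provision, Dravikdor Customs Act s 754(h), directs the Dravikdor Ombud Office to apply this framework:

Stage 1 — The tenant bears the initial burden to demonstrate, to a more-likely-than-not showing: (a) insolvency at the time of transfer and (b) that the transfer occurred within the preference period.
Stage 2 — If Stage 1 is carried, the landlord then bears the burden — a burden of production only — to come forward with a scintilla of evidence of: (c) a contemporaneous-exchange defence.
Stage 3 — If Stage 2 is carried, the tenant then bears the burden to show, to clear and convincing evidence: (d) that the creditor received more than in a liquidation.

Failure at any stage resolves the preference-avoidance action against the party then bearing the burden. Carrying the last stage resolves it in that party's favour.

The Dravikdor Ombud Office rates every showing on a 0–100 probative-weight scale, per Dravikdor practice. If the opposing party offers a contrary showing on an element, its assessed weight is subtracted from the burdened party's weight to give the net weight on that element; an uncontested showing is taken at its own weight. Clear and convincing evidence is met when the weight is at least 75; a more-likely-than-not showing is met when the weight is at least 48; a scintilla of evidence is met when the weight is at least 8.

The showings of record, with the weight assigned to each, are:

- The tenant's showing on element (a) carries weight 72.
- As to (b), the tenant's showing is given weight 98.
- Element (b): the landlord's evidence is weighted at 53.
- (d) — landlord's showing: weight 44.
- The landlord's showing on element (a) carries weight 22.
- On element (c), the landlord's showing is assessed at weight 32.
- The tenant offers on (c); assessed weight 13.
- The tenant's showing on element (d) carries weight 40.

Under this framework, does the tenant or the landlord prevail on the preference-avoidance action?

landlord

Stage 1 — burden on tenant; standard: a more-likely-than-not showing (weight is at least 48).
    (a): 72 − 22 = 50 ≥ 48 [met]
    (b): 98 − 53 = 45 < 48 [not met]
  Stage 1 not carried; the tenant fails its burden.
The analysis ends at Stage 1; the landlord prevails.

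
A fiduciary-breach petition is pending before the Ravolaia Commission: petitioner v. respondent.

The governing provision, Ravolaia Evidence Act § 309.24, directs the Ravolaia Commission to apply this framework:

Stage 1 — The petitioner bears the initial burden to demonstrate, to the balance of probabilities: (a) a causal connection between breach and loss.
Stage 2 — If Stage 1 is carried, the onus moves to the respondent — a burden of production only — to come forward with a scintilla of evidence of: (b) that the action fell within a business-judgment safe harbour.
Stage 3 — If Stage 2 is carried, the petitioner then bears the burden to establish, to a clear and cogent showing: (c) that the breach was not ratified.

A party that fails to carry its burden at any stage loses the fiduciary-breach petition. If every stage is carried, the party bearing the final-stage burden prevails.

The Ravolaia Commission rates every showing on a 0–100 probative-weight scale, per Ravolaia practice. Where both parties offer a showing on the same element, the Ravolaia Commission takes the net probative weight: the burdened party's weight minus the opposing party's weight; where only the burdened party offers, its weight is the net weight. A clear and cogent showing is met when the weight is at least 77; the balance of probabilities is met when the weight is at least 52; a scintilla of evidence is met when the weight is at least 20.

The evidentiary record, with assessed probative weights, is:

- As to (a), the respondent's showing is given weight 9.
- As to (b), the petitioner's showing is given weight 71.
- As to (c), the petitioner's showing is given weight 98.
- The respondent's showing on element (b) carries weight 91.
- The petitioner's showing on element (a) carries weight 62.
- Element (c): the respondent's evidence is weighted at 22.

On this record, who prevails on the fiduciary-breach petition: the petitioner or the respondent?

Stage 1 — burden on petitioner; standard: the balance of probabilities (weight is at least 52).
    (a): 62 − 9 = 53 ≥ 52 [met]
  Stage 1 is satisfied; the onus moves to the respondent.
Stage 2 — burden on respondent; standard: a scintilla of evidence (weight is at least 20).
    (b): 91 − 71 = 20 ≥ 20 [met]
  Stage 2 carried; the burden shifts to the petitioner.
Stage 3 — burden on petitioner; standard: a clear and cogent showing (weight is at least 77).
    (c): 98 − 22 = 76 < 77 [not met]
  The petitioner does not carry Stage 3.
So the respondent prevails.

respondent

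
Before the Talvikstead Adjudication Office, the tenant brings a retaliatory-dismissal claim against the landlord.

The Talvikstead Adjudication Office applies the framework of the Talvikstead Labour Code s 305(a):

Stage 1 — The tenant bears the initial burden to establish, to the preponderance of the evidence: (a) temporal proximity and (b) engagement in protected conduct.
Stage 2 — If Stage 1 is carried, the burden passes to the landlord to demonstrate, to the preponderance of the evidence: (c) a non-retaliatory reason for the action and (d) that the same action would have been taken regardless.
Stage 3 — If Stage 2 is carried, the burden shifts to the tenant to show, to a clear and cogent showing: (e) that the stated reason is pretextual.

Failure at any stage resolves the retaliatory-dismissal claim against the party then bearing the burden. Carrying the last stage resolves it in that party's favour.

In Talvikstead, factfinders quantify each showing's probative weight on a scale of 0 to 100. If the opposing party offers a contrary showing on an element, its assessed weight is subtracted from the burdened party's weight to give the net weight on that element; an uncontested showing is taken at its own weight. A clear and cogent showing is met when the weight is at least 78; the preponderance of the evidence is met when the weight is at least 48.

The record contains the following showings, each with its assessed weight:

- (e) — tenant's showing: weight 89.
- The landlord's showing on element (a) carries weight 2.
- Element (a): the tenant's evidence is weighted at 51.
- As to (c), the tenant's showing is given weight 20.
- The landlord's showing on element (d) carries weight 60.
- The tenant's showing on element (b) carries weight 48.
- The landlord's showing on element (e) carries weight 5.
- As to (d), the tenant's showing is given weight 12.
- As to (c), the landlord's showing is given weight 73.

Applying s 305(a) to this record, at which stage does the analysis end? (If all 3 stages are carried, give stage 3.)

Stage 1 — burden on tenant; standard: the preponderance of the evidence (weight is at least 48).
    (a): 51 − 2 = 49 ≥ 48 [met]
    (b): 48 ≥ 48 [met]
  The tenant carries Stage 1; the landlord now bears the burden.
Stage 2 — burden on landlord; standard: the preponderance of the evidence (weight is at least 48).
    (c): 73 − 20 = 53 ≥ 48 [met]
    (d): 60 − 12 = 48 ≥ 48 [met]
  Stage 2 is satisfied; the onus moves to the tenant.
Stage 3 — burden on tenant; standard: a clear and cogent showing (weight is at least 78).
    (e): 89 − 5 = 84 ≥ 78 [met]
  All elements met at the final stage.
All stages carried — the tenant prevails.

stage 3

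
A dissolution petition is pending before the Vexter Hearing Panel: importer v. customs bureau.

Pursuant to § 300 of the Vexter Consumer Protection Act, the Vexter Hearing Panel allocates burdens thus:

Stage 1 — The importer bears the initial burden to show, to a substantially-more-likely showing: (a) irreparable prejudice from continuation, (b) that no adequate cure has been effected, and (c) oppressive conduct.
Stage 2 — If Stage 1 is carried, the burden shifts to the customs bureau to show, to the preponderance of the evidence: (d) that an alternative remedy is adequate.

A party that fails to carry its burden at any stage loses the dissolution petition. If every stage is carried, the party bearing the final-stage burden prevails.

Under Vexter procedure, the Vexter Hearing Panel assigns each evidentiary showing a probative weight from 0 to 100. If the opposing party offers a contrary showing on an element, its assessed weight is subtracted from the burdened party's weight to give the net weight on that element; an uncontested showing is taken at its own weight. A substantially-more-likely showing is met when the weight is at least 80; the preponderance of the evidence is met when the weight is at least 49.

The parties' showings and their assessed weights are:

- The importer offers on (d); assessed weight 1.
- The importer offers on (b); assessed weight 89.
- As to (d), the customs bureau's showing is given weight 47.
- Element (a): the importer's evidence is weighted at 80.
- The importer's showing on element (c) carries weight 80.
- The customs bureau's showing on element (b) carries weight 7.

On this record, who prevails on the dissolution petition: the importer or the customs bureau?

importer

Stage 1 — burden on importer; standard: a substantially-more-likely showing (weight is at least 80).
    (a): 80 ≥ 80 [met]
    (b): 89 − 7 = 82 ≥ 80 [met]
    (c): 80 ≥ 80 [met]
  Stage 1 is satisfied; the onus moves to the customs bureau.
Stage 2 — burden on customs bureau; standard: the preponderance of the evidence (weight is at least 49).
    (d): 47 − 1 = 46 < 49 [not met]
  Not every element is met, so the customs bureau fails to carry Stage 2.
So the importer prevails.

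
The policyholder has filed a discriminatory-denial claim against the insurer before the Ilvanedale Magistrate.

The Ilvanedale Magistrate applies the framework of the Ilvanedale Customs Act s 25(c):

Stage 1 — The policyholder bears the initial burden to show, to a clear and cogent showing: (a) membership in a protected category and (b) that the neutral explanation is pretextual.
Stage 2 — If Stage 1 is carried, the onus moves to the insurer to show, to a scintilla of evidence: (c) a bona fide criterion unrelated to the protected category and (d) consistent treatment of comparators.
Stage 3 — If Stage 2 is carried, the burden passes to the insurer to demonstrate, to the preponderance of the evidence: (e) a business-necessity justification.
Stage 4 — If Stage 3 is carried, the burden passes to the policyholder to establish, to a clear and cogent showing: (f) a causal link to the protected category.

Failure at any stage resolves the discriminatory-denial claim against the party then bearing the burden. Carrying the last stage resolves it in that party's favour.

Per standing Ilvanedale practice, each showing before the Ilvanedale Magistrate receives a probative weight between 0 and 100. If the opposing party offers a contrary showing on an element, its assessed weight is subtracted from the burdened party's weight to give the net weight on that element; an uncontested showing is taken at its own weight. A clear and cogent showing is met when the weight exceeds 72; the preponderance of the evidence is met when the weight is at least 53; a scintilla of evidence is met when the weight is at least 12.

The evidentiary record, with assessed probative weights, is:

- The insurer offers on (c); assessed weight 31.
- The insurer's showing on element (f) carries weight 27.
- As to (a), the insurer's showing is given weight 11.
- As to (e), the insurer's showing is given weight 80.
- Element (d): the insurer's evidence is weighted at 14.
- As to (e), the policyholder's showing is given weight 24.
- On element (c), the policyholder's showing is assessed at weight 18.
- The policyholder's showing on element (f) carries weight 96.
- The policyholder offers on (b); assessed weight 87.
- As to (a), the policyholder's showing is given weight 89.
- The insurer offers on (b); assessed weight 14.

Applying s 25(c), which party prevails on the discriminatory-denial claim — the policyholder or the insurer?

Stage 1 (policyholder, a clear and cogent showing, weight exceeds 72): (a) net 89−11=78 > 72 — meets; (b) net 87−14=73 > 72 — meets.
  Stage 1 carried; the burden shifts to the insurer.
Stage 2 (insurer, a scintilla of evidence, weight is at least 12): (c) net 31−18=13 ≥ 12 — meets; (d) 14 ≥ 12 — meets.
  Stage 2 is satisfied; the insurer continues to bear the burden.
Stage 3 (insurer, the preponderance of the evidence, weight is at least 53): (e) net 80−24=56 ≥ 53 — meets.
  The insurer carries Stage 3; the policyholder now bears the burden.
Stage 4 (policyholder, a clear and cogent showing, weight exceeds 72): (f) net 96−27=69 ≤ 72 — fails.
  The policyholder does not carry Stage 4.
The insurer prevails.

insurer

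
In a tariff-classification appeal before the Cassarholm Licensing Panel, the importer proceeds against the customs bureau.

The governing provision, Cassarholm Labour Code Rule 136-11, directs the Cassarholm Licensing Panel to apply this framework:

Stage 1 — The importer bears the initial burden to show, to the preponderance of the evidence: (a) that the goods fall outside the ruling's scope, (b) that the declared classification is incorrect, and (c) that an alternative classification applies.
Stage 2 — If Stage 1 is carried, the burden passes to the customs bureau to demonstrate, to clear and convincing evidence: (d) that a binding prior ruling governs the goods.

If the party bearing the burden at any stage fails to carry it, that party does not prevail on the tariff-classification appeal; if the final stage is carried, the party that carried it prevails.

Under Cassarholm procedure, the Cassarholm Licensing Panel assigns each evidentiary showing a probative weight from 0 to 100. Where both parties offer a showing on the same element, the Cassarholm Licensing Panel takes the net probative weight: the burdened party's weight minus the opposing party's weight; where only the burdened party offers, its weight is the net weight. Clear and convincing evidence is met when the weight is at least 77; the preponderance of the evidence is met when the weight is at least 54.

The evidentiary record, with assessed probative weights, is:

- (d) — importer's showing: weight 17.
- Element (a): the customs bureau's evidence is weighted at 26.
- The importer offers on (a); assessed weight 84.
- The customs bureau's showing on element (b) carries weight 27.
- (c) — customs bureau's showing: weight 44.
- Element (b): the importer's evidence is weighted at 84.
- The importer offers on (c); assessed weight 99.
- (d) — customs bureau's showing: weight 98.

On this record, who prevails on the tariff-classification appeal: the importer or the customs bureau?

At Stage 1 the importer must meet the preponderance of the evidence (weight is at least 54): on (a) the weight is 84 less the opposing 26 gives net 58, which does reach 54, so (a) meets the standard; on (b) the weight is 84 less the opposing 27 gives net 57, ≥ 54, so (b) meets the standard; on (c) the weight is 99 less the opposing 44 gives net 55, which does reach 54, so (c) meets the standard.
  Stage 1 is satisfied; the onus moves to the customs bureau.
At Stage 2 the customs bureau must meet clear and convincing evidence (weight is at least 77): on (d) the weight is 98 less the opposing 17 gives net 81, which does reach 77, so (d) meets the standard.
  The customs bureau carries the last stage.
Every stage carried; the customs bureau prevails.

customs bureau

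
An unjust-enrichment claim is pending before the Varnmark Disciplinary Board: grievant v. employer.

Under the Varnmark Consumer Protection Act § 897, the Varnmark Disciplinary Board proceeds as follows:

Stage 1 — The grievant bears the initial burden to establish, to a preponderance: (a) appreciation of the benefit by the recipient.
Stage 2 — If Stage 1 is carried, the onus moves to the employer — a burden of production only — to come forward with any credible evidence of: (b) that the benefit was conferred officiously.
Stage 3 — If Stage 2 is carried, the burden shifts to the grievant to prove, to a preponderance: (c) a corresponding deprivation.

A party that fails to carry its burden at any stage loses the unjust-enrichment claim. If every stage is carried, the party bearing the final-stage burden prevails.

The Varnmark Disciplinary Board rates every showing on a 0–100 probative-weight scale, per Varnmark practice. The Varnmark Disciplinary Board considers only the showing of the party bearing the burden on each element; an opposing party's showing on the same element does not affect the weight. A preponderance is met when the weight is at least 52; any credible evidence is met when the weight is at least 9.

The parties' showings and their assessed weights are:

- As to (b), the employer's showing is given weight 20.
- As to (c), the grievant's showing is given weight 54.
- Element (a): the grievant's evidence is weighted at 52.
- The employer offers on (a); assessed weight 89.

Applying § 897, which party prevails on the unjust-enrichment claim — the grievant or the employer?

Stage 1 — burden on grievant; standard: a preponderance (weight is at least 52).
    (a): 52 (employer's 89 disregarded) ≥ 52 [met]
  Stage 1 is satisfied; the onus moves to the employer.
Stage 2 — burden on employer; standard: any credible evidence (weight is at least 9).
    (b): 20 ≥ 9 [met]
  All elements met. The burden passes to the grievant.
Stage 3 — burden on grievant; standard: a preponderance (weight is at least 52).
    (c): 54 ≥ 52 [met]
  Stage 3 carried; the final stage is satisfied.
With every stage satisfied, the grievant prevails.

grievant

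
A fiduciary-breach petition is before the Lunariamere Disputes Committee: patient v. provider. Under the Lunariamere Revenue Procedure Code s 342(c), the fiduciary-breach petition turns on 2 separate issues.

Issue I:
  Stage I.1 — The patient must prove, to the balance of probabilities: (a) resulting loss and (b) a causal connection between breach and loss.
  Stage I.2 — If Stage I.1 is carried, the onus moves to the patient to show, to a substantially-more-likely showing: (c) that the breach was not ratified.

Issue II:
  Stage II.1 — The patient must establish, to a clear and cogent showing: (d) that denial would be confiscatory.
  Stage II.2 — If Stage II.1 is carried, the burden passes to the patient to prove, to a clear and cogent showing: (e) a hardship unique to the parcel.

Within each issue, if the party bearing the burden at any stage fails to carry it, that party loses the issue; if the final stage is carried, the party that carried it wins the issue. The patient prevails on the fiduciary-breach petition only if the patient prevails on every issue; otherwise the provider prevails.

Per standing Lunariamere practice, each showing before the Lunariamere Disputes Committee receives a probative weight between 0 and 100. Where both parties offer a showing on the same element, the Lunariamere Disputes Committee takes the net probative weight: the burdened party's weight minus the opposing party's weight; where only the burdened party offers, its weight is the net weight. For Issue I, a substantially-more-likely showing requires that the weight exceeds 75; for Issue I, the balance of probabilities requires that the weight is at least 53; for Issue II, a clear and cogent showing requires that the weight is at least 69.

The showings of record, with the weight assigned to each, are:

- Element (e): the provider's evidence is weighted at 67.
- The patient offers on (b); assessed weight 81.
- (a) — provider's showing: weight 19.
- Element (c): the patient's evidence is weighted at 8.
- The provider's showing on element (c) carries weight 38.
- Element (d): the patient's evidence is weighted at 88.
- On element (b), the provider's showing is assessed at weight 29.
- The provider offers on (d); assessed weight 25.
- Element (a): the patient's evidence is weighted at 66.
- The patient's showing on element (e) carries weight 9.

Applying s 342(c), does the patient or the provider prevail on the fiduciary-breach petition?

provider

— Issue I —
At Stage I.1 the patient must meet the balance of probabilities (weight is at least 53): on (a) the weight is 66 less the opposing 19 gives net 47, < 53, so (a) does not meet the standard; on (b) the weight is 81 less the opposing 29 gives net 52, which does not reach 53, so (b) does not meet the standard.
  The patient does not carry Stage I.1.
So the provider prevails on this issue.
— Issue II —
Stage II.1 (patient, a clear and cogent showing, weight is at least 69): (d) net 88−25=63 < 69 — fails.
  Stage II.1 not carried; the patient fails its burden.
The analysis ends at Stage II.1; the provider prevails on this issue.
Per-issue: Issue I → provider; Issue II → provider. The patient must prevail on every issue; overall, the provider prevails.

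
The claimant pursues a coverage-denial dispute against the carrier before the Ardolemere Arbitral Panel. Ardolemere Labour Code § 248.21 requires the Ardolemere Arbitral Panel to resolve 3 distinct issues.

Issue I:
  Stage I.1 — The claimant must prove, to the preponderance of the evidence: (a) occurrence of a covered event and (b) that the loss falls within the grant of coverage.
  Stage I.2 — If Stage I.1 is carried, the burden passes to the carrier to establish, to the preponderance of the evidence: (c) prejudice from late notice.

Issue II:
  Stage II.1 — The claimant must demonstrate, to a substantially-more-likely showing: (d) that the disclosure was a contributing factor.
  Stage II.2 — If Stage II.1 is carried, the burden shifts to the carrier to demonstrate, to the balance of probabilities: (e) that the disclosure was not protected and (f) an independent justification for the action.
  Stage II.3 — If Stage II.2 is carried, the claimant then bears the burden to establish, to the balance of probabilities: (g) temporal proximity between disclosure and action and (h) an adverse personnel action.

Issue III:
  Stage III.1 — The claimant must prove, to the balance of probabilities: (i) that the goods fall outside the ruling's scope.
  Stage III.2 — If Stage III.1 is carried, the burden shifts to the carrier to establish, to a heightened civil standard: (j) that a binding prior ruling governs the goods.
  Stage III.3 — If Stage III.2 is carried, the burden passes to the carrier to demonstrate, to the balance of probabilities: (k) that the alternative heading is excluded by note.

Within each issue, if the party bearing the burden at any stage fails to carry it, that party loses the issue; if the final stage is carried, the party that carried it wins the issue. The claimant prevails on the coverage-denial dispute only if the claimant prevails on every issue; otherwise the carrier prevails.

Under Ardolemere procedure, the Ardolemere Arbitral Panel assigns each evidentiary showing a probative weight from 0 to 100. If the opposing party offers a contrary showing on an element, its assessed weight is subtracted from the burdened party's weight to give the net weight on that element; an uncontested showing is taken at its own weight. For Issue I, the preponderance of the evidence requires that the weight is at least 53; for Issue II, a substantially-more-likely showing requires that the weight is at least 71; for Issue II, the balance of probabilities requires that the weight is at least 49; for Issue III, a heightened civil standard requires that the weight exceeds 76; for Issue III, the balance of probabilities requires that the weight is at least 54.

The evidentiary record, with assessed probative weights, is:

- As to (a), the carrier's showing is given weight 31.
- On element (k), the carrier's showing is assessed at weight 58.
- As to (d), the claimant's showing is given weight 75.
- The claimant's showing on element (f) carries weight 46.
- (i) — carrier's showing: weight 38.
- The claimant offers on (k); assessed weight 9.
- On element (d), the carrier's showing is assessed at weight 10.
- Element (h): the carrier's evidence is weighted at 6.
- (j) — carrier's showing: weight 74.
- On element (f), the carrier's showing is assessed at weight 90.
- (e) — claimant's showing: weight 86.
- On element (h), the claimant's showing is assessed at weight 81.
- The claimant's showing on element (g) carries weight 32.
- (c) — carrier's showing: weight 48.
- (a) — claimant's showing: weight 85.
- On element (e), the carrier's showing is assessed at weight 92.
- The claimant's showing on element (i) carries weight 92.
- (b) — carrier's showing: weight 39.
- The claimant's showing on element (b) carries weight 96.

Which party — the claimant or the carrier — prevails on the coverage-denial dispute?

carrier

— Issue I —
Stage I.1 (claimant, the preponderance of the evidence, weight is at least 53): (a) net 85−31=54 ≥ 53 — meets; (b) net 96−39=57 ≥ 53 — meets.
  Stage I.1 carried; the burden shifts to the carrier.
Stage I.2 (carrier, the preponderance of the evidence, weight is at least 53): (c) 48 < 53 — fails.
  The carrier does not carry Stage I.2.
So the claimant prevails on this issue.
— Issue II —
Stage II.1 (claimant, a substantially-more-likely showing, weight is at least 71): (d) net 75−10=65 < 71 — fails.
  Not every element is met, so the claimant fails to carry Stage II.1.
The carrier prevails on this issue.
— Issue III —
At Stage III.1 the claimant must meet the balance of probabilities (weight is at least 54): on (i) the weight is 92 less the opposing 38 gives net 54, which does reach 54, so (i) meets the standard.
  The claimant carries Stage III.1; the carrier now bears the burden.
At Stage III.2 the carrier must meet a heightened civil standard (weight exceeds 76): on (j) the weight is 74, ≤ 76, so (j) does not meet the standard.
  The carrier does not carry Stage III.2.
The analysis ends at Stage III.2; the claimant prevails on this issue.
Per-issue: Issue I → claimant; Issue II → carrier; Issue III → claimant. The claimant must prevail on every issue; overall, the carrier prevails.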